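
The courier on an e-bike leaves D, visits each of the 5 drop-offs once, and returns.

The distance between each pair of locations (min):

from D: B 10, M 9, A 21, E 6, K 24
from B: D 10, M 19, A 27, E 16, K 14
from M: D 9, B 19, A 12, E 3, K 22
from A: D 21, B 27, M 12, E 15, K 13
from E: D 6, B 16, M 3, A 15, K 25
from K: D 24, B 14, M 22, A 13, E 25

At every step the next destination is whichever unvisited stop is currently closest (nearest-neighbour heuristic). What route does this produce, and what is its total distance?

From D: distances to unvisited — E=6, M=9, B=10, A=21, K=24. Nearest is E (6).
From E: distances to unvisited — M=3, A=15, B=16, K=25. Nearest is M (3).
From M: distances to unvisited — A=12, B=19, K=22. Nearest is A (12).
From A: distances to unvisited — K=13, B=27. Nearest is K (13).
From K: distances to unvisited — B=14. Nearest is B (14).
Return B→D: 10.
Total = 6 + 3 + 12 + 13 + 14 + 10 = 58.

Nearest-neighbour total = 58 min; route D → E → M → A → K → B → D.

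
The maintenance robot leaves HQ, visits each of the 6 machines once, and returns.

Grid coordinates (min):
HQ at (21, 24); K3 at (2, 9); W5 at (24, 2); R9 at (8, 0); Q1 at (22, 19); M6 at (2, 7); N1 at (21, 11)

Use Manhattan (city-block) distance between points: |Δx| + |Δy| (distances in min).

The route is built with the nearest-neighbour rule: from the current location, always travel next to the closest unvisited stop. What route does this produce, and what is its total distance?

Total distance 94 min via the nearest-neighbour route HQ → Q1 → N1 → W5 → R9 → M6 → K3 → HQ.

HQ → [Q1:6 / N1:13 / W5:25 / K3:34 / M6:36 / R9:37] → Q1 (6)
Q1 → [N1:9 / W5:19 / K3:30 / M6:32 / R9:33] → N1 (9)
N1 → [W5:12 / K3:21 / M6:23 / R9:24] → W5 (12)
W5 → [R9:18 / M6:27 / K3:29] → R9 (18)
R9 → [M6:13 / K3:15] → M6 (13)
M6 → [K3:2] → K3 (2)
Return K3→HQ: 34.
Total = 6 + 9 + 12 + 18 + 13 + 2 + 34 = 94.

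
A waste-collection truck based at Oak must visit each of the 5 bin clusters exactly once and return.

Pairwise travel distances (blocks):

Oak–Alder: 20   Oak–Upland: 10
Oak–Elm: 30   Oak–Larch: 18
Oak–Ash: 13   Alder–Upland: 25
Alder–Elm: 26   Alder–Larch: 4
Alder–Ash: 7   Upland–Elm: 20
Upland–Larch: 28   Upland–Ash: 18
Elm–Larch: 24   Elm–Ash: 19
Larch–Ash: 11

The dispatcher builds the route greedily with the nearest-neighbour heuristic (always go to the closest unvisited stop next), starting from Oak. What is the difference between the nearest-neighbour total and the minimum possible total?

Oak: Upland=10, Ash=13, Larch=18, Alder=20, Elm=30 ⇒ Upland
Upland: Ash=18, Elm=20, Alder=25, Larch=28 ⇒ Ash
Ash: Alder=7, Larch=11, Elm=19 ⇒ Alder
Alder: Larch=4, Elm=26 ⇒ Larch
Larch: Elm=24 ⇒ Elm
NN route Oak → Upland → Ash → Alder → Larch → Elm → Oak costs 93.
Optimal: Oak → Upland → Elm → Larch → Alder → Ash → Oak costs 78 (by enumerating all 60 distinct tours).
Excess = 93 − 78 = 15.

15 blocks longer than the optimal tour.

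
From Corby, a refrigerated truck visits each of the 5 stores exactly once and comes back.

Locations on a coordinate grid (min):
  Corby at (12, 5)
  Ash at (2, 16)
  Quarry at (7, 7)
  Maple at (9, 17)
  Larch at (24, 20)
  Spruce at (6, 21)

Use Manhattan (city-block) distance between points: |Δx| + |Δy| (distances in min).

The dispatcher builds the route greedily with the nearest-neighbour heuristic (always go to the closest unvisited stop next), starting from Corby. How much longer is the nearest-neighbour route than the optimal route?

6 min longer than the optimal tour.

From Corby: Quarry=7, Maple=15, Ash=21, Spruce=22, Larch=27 → choose Quarry (7).
From Quarry: Maple=12, Ash=14, Spruce=15, Larch=30 → choose Maple (12).
From Maple: Spruce=7, Ash=8, Larch=18 → choose Spruce (7).
From Spruce: Ash=9, Larch=19 → choose Ash (9).
From Ash: Larch=26 → choose Larch (26).
NN route Corby → Quarry → Maple → Spruce → Ash → Larch → Corby costs 88.
Optimal: Corby → Quarry → Ash → Maple → Spruce → Larch → Corby costs 82 (by enumerating all 60 distinct tours).
Excess = 88 − 82 = 6.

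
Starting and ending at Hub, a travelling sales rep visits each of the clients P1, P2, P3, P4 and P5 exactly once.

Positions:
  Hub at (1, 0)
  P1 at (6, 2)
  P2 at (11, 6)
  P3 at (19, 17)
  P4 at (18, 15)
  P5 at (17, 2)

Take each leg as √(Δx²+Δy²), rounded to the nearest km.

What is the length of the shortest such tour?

There are 60 distinct closed tours to check (reversals are equivalent).
Hub - P1 - P2 - P3 - P4 - P5 - Hub: 5+6+14+2+13+16 = 56
Hub - P1 - P2 - P3 - P5 - P4 - Hub: 5+6+14+15+13+23 = 76
Hub - P1 - P2 - P4 - P3 - P5 - Hub: 5+6+11+2+15+16 = 55
Hub - P1 - P2 - P4 - P5 - P3 - Hub: 5+6+11+13+15+25 = 75
Hub - P1 - P2 - P5 - P3 - P4 - Hub: 5+6+7+15+2+23 = 58
Hub - P1 - P2 - P5 - P4 - P3 - Hub: 5+6+7+13+2+25 = 58
Hub - P1 - P3 - P2 - P4 - P5 - Hub: 5+20+14+11+13+16 = 79
Hub - P1 - P3 - P2 - P5 - P4 - Hub: 5+20+14+7+13+23 = 82
Hub - P1 - P3 - P4 - P2 - P5 - Hub: 5+20+2+11+7+16 = 61
Hub - P1 - P3 - P4 - P5 - P2 - Hub: 5+20+2+13+7+12 = 59
Hub - P1 - P3 - P5 - P2 - P4 - Hub: 5+20+15+7+11+23 = 81
Hub - P1 - P3 - P5 - P4 - P2 - Hub: 5+20+15+13+11+12 = 76
Hub - P1 - P4 - P2 - P3 - P5 - Hub: 5+18+11+14+15+16 = 79
Hub - P1 - P4 - P2 - P5 - P3 - Hub: 5+18+11+7+15+25 = 81
… (46 more)
The minimum is 55.
One optimal route: Hub → P1 → P2 → P4 → P3 → P5 → Hub (or its reverse).

Shortest round trip = 55 km.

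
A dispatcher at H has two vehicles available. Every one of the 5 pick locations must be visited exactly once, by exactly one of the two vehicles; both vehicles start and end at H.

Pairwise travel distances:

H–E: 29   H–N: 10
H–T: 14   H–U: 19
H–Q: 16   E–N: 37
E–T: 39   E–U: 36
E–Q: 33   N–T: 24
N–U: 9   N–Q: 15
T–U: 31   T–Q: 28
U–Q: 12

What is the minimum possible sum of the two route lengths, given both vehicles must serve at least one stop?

121 — the smallest possible combined total.

Check every non-empty split of the stops between the two vehicles; for each half take its own optimal tour:
  {E} + {N, T, U, Q}: 58 + 73 = 131
  {N} + {E, T, U, Q}: 20 + 117 = 137
  {E, N} + {T, U, Q}: 76 + 73 = 149
  {T} + {E, N, U, Q}: 28 + 93 = 121
  {E, T} + {N, U, Q}: 82 + 47 = 129
  {N, T} + {E, U, Q}: 48 + 93 = 141
  … (15 splits in total)
Best: vehicle 1 H → T → H = 28; vehicle 2 H → E → Q → U → N → H = 93; combined 121.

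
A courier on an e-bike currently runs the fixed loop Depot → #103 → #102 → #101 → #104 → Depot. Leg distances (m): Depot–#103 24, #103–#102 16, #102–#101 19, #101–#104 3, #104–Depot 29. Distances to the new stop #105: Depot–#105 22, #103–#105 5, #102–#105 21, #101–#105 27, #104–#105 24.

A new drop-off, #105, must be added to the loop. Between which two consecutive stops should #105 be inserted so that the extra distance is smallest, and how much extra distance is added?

Insertion cost between consecutive stops i–j is d(i,#105) + d(#105,j) − d(i,j):
  between Depot and #103: 22 + 5 − 24 = 3
  between #103 and #102: 5 + 21 − 16 = 10
  between #102 and #101: 21 + 27 − 19 = 29
  between #101 and #104: 27 + 24 − 3 = 48
  between #104 and Depot: 24 + 22 − 29 = 17
Cheapest insertion is between Depot and #103, adding 3.
New total = 91 + 3 = 94.

Adding 3 m by placing #105 on the Depot–#103 leg.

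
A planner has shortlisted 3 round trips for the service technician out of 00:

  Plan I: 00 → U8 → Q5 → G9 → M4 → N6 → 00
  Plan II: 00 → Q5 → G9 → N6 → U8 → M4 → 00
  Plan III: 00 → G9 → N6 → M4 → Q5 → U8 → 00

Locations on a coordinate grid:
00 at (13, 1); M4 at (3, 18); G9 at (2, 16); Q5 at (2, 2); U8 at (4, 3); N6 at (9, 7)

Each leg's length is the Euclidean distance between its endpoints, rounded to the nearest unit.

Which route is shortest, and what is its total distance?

Plan I: 9 + 2 + 14 + 2 + 13 + 7 = 47
Plan II: 11 + 14 + 11 + 6 + 15 + 20 = 77
Plan III: 19 + 11 + 13 + 16 + 2 + 9 = 70

47 — Plan I is the shortest.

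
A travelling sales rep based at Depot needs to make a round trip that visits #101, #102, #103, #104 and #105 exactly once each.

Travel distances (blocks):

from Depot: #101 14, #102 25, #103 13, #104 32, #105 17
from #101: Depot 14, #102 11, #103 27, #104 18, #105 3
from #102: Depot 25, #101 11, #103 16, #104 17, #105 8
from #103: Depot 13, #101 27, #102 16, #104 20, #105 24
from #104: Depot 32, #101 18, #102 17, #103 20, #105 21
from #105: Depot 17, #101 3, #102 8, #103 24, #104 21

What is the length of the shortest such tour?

Shortest round trip = 75 blocks.

With 5 stops there are 5!/2 = 60 distinct round trips (a route and its reverse cost the same).
Depot - #101 - #102 - #103 - #104 - #105 - Depot: 14+11+16+20+21+17 = 99
Depot - #101 - #102 - #103 - #105 - #104 - Depot: 14+11+16+24+21+32 = 118
Depot - #101 - #102 - #104 - #103 - #105 - Depot: 14+11+17+20+24+17 = 103
Depot - #101 - #102 - #104 - #105 - #103 - Depot: 14+11+17+21+24+13 = 100
Depot - #101 - #102 - #105 - #103 - #104 - Depot: 14+11+8+24+20+32 = 109
Depot - #101 - #102 - #105 - #104 - #103 - Depot: 14+11+8+21+20+13 = 87
Depot - #101 - #103 - #102 - #104 - #105 - Depot: 14+27+16+17+21+17 = 112
Depot - #101 - #103 - #102 - #105 - #104 - Depot: 14+27+16+8+21+32 = 118
Depot - #101 - #103 - #104 - #102 - #105 - Depot: 14+27+20+17+8+17 = 103
Depot - #101 - #103 - #104 - #105 - #102 - Depot: 14+27+20+21+8+25 = 115
Depot - #101 - #103 - #105 - #102 - #104 - Depot: 14+27+24+8+17+32 = 122
Depot - #101 - #103 - #105 - #104 - #102 - Depot: 14+27+24+21+17+25 = 128
Depot - #101 - #104 - #102 - #103 - #105 - Depot: 14+18+17+16+24+17 = 106
Depot - #101 - #104 - #102 - #105 - #103 - Depot: 14+18+17+8+24+13 = 94
… (46 more)
Depot - #101 - #105 - #102 - #104 - #103 - Depot: 14+3+8+17+20+13 = 75  ← best
The minimum is 75.
One optimal route: Depot → #101 → #105 → #102 → #104 → #103 → Depot (or its reverse).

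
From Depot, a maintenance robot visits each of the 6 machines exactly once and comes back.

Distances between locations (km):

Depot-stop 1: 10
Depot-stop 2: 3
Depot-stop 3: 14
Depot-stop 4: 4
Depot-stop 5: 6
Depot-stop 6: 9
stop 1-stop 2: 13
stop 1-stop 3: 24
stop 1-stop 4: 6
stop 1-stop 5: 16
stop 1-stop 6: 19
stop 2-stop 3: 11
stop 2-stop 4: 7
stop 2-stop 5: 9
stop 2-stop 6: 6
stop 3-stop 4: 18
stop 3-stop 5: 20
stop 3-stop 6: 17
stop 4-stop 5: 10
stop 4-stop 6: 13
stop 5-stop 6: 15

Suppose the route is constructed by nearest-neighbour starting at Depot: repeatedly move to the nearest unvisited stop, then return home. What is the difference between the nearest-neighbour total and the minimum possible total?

Depot: stop 2=3, stop 4=4, stop 5=6, stop 6=9, stop 1=10, stop 3=14 ⇒ stop 2
stop 2: stop 6=6, stop 4=7, stop 5=9, stop 3=11, stop 1=13 ⇒ stop 6
stop 6: stop 4=13, stop 5=15, stop 3=17, stop 1=19 ⇒ stop 4
stop 4: stop 1=6, stop 5=10, stop 3=18 ⇒ stop 1
stop 1: stop 5=16, stop 3=24 ⇒ stop 5
stop 5: stop 3=20 ⇒ stop 3
NN route Depot → stop 2 → stop 6 → stop 4 → stop 1 → stop 5 → stop 3 → Depot costs 78.
Optimal: Depot → stop 1 → stop 4 → stop 2 → stop 3 → stop 6 → stop 5 → Depot costs 72 (by enumerating all 360 distinct tours).
Excess = 78 − 72 = 6.

Excess over optimum: 6 km.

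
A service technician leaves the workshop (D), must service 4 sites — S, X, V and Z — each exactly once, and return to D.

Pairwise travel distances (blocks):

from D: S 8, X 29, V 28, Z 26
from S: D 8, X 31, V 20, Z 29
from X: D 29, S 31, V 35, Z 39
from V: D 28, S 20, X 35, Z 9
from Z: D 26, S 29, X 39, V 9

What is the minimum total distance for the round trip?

105 blocks — the shortest possible round trip.

With 4 stops there are 4!/2 = 12 distinct round trips (a route and its reverse cost the same).
D→S→X→V→Z→D: 8+31+35+9+26 = 109
D→S→X→Z→V→D: 8+31+39+9+28 = 115
D→S→V→X→Z→D: 8+20+35+39+26 = 128
D→S→V→Z→X→D: 8+20+9+39+29 = 105
D→S→Z→X→V→D: 8+29+39+35+28 = 139
D→S→Z→V→X→D: 8+29+9+35+29 = 110
D→X→S→V→Z→D: 29+31+20+9+26 = 115
D→X→S→Z→V→D: 29+31+29+9+28 = 126
D→X→V→S→Z→D: 29+35+20+29+26 = 139
D→X→Z→S→V→D: 29+39+29+20+28 = 145
D→V→S→X→Z→D: 28+20+31+39+26 = 144
D→V→X→S→Z→D: 28+35+31+29+26 = 149
The minimum is 105.
One optimal route: D → S → V → Z → X → D (or its reverse).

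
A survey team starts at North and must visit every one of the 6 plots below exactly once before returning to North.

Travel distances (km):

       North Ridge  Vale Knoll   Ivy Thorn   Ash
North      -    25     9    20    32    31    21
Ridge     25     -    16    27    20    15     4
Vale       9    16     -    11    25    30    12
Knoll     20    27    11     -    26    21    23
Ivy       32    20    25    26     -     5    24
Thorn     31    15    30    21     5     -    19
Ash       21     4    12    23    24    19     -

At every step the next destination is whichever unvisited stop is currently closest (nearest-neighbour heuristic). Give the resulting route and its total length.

North → [Vale:9 / Knoll:20 / Ash:21 / Ridge:25 / Thorn:31 / Ivy:32] → Vale (9)
Vale → [Knoll:11 / Ash:12 / Ridge:16 / Ivy:25 / Thorn:30] → Knoll (11)
Knoll → [Thorn:21 / Ash:23 / Ivy:26 / Ridge:27] → Thorn (21)
Thorn → [Ivy:5 / Ridge:15 / Ash:19] → Ivy (5)
Ivy → [Ridge:20 / Ash:24] → Ridge (20)
Ridge → [Ash:4] → Ash (4)
Return Ash→North: 21.
Total = 9 + 11 + 21 + 5 + 20 + 4 + 21 = 91.

91 km along North → Vale → Knoll → Thorn → Ivy → Ridge → Ash → North.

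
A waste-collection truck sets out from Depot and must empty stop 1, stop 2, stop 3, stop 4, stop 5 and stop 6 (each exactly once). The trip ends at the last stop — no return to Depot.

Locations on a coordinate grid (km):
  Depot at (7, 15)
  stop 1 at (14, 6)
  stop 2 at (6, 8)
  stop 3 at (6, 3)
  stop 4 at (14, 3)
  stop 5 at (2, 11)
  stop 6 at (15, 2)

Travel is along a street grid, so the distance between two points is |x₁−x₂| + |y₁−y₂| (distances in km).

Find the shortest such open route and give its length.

36 km — the minimum one-way total.

There are 6! = 720 possible orderings.
Depot - stop 1 - stop 2 - stop 3 - stop 4 - stop 5 - stop 6: 16+10+5+8+20+22 = 81
Depot - stop 1 - stop 2 - stop 3 - stop 4 - stop 6 - stop 5: 16+10+5+8+2+22 = 63
Depot - stop 1 - stop 2 - stop 3 - stop 5 - stop 4 - stop 6: 16+10+5+12+20+2 = 65
Depot - stop 1 - stop 2 - stop 3 - stop 5 - stop 6 - stop 4: 16+10+5+12+22+2 = 67
Depot - stop 1 - stop 2 - stop 3 - stop 6 - stop 4 - stop 5: 16+10+5+10+2+20 = 63
Depot - stop 1 - stop 2 - stop 3 - stop 6 - stop 5 - stop 4: 16+10+5+10+22+20 = 83
Depot - stop 1 - stop 2 - stop 4 - stop 3 - stop 5 - stop 6: 16+10+13+8+12+22 = 81
Depot - stop 1 - stop 2 - stop 4 - stop 3 - stop 6 - stop 5: 16+10+13+8+10+22 = 79
… (712 more)
Depot - stop 5 - stop 2 - stop 3 - stop 4 - stop 6 - stop 1: 9+7+5+8+2+5 = 36  ← best
The minimum is 36.
One shortest path: Depot → stop 5 → stop 2 → stop 3 → stop 4 → stop 6 → stop 1.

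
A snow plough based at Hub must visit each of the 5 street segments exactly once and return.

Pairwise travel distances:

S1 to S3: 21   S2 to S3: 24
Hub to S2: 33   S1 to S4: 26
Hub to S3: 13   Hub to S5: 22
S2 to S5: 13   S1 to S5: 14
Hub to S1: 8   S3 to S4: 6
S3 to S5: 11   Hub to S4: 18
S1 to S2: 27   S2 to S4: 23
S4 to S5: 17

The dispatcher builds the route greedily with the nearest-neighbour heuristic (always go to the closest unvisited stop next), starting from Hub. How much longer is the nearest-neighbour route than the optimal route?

18 longer than the optimal tour.

Hub: S1=8, S3=13, S4=18, S5=22, S2=33 ⇒ S1
S1: S5=14, S3=21, S4=26, S2=27 ⇒ S5
S5: S3=11, S2=13, S4=17 ⇒ S3
S3: S4=6, S2=24 ⇒ S4
S4: S2=23 ⇒ S2
NN route Hub → S1 → S5 → S3 → S4 → S2 → Hub costs 95.
Optimal: Hub → S1 → S5 → S2 → S4 → S3 → Hub costs 77 (by enumerating all 60 distinct tours).
Excess = 95 − 77 = 18.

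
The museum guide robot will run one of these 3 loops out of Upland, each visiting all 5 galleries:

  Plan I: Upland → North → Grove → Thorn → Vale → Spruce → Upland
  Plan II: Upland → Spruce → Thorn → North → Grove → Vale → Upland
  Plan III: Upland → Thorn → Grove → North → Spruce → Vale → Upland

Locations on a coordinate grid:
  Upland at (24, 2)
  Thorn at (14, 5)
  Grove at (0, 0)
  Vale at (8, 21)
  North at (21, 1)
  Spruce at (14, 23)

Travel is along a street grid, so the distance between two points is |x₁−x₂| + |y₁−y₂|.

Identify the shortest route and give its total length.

Plan I: 4 + 22 + 19 + 22 + 8 + 31 = 106
Plan II: 31 + 18 + 11 + 22 + 29 + 35 = 146
Plan III: 13 + 19 + 22 + 29 + 8 + 35 = 126

106 — Plan I is the shortest.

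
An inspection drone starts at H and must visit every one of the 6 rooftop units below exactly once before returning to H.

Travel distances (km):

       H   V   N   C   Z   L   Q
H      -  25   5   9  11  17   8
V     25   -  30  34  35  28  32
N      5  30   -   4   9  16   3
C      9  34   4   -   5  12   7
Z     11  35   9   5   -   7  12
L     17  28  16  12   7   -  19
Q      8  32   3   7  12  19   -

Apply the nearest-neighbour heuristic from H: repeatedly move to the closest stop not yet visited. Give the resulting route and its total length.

From H: distances to unvisited — N=5, Q=8, C=9, Z=11, L=17, V=25. Nearest is N (5).
From N: distances to unvisited — Q=3, C=4, Z=9, L=16, V=30. Nearest is Q (3).
From Q: distances to unvisited — C=7, Z=12, L=19, V=32. Nearest is C (7).
From C: distances to unvisited — Z=5, L=12, V=34. Nearest is Z (5).
From Z: distances to unvisited — L=7, V=35. Nearest is L (7).
From L: distances to unvisited — V=28. Nearest is V (28).
Return V→H: 25.
Total = 5 + 3 + 7 + 5 + 7 + 28 + 25 = 80.

Nearest-neighbour total = 80 km; route H → N → Q → C → Z → L → V → H.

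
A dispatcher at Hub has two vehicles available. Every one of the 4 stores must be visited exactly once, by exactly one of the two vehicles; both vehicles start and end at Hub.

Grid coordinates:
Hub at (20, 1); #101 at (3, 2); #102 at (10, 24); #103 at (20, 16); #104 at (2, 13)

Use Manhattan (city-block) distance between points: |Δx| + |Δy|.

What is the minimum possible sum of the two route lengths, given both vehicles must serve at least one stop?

Check every non-empty split of the stops between the two vehicles; for each half take its own optimal tour:
  {#101} + {#102, #103, #104}: 36 + 82 = 118
  {#102} + {#101, #103, #104}: 66 + 66 = 132
  {#101, #102} + {#103, #104}: 80 + 66 = 146
  {#103} + {#101, #102, #104}: 30 + 82 = 112
  {#101, #103} + {#102, #104}: 64 + 82 = 146
  {#102, #103} + {#101, #104}: 66 + 60 = 126
  … (7 splits in total)
Best: vehicle 1 Hub → #103 → Hub = 30; vehicle 2 Hub → #101 → #104 → #102 → Hub = 82; combined 112.

112 — the smallest possible combined total.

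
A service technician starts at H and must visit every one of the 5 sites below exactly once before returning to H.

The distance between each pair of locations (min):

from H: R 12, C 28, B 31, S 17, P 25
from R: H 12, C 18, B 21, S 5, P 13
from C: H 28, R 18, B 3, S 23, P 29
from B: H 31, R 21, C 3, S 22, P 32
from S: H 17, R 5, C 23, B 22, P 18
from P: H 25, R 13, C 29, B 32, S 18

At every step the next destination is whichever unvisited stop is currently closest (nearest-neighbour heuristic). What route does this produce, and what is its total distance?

From H: distances to unvisited — R=12, S=17, P=25, C=28, B=31. Nearest is R (12).
From R: distances to unvisited — S=5, P=13, C=18, B=21. Nearest is S (5).
From S: distances to unvisited — P=18, B=22, C=23. Nearest is P (18).
From P: distances to unvisited — C=29, B=32. Nearest is C (29).
From C: distances to unvisited — B=3. Nearest is B (3).
Return B→H: 31.
Total = 12 + 5 + 18 + 29 + 3 + 31 = 98.

Total distance 98 min via the nearest-neighbour route H → R → S → P → C → B → H.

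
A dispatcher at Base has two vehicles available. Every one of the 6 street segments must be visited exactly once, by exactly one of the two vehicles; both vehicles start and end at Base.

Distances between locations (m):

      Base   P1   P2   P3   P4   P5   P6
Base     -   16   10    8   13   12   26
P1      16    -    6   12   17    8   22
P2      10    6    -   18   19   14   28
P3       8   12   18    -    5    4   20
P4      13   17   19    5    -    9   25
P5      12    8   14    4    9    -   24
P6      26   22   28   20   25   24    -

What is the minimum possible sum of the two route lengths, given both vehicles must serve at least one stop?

98 m — the smallest possible combined total.

Try each way of splitting the stops between the two vehicles (each non-empty) and, for each split, find the best tour for each vehicle:
  {P1} + {P2, P3, P4, P5, P6}: 32 + 84 = 116
  {P2} + {P1, P3, P4, P5, P6}: 20 + 78 = 98
  {P1, P2} + {P3, P4, P5, P6}: 32 + 72 = 104
  {P3} + {P1, P2, P4, P5, P6}: 16 + 84 = 100
  {P1, P3} + {P2, P4, P5, P6}: 36 + 84 = 120
  {P2, P3} + {P1, P4, P5, P6}: 36 + 78 = 114
  … (31 splits in total)
Best: vehicle 1 Base → P2 → Base = 20; vehicle 2 Base → P3 → P4 → P5 → P1 → P6 → Base = 78; combined 98.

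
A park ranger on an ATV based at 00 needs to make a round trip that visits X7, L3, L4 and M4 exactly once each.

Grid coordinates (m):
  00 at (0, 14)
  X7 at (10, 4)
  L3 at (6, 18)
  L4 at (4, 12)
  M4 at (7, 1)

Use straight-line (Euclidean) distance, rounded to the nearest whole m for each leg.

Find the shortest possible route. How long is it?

Minimum total distance: 41 m.

With 4 stops there are 4!/2 = 12 distinct round trips (a route and its reverse cost the same).
00-X7-L3-L4-M4-00: 14+15+6+11+15 = 61
00-X7-L3-M4-L4-00: 14+15+17+11+4 = 61
00-X7-L4-L3-M4-00: 14+10+6+17+15 = 62
00-X7-L4-M4-L3-00: 14+10+11+17+7 = 59
00-X7-M4-L3-L4-00: 14+4+17+6+4 = 45
00-X7-M4-L4-L3-00: 14+4+11+6+7 = 42
00-L3-X7-L4-M4-00: 7+15+10+11+15 = 58
00-L3-X7-M4-L4-00: 7+15+4+11+4 = 41
00-L3-L4-X7-M4-00: 7+6+10+4+15 = 42
00-L3-M4-X7-L4-00: 7+17+4+10+4 = 42
00-L4-X7-L3-M4-00: 4+10+15+17+15 = 61
00-L4-L3-X7-M4-00: 4+6+15+4+15 = 44
The minimum is 41.
One optimal route: 00 → L3 → X7 → M4 → L4 → 00 (or its reverse).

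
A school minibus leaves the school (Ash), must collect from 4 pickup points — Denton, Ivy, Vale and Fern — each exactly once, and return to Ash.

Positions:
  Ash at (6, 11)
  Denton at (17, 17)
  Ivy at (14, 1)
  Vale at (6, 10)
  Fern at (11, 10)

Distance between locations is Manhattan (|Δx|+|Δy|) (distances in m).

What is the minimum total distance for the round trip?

With 4 stops there are 4!/2 = 12 distinct round trips (a route and its reverse cost the same).
Ash→Denton→Ivy→Vale→Fern→Ash: 17+19+17+5+6 = 64
Ash→Denton→Ivy→Fern→Vale→Ash: 17+19+12+5+1 = 54
Ash→Denton→Vale→Ivy→Fern→Ash: 17+18+17+12+6 = 70
Ash→Denton→Vale→Fern→Ivy→Ash: 17+18+5+12+18 = 70
Ash→Denton→Fern→Ivy→Vale→Ash: 17+13+12+17+1 = 60
Ash→Denton→Fern→Vale→Ivy→Ash: 17+13+5+17+18 = 70
Ash→Ivy→Denton→Vale→Fern→Ash: 18+19+18+5+6 = 66
Ash→Ivy→Denton→Fern→Vale→Ash: 18+19+13+5+1 = 56
Ash→Ivy→Vale→Denton→Fern→Ash: 18+17+18+13+6 = 72
Ash→Ivy→Fern→Denton→Vale→Ash: 18+12+13+18+1 = 62
Ash→Vale→Denton→Ivy→Fern→Ash: 1+18+19+12+6 = 56
Ash→Vale→Ivy→Denton→Fern→Ash: 1+17+19+13+6 = 56
The minimum is 54.
One optimal route: Ash → Denton → Ivy → Fern → Vale → Ash (or its reverse).

Shortest round trip = 54 m.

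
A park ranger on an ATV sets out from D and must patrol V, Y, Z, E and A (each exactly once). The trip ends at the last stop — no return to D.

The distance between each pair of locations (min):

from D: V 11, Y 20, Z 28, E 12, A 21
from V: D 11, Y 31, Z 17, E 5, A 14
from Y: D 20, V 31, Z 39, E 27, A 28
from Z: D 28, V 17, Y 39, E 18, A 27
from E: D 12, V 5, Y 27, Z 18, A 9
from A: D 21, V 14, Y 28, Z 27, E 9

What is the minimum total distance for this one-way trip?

There are 5! = 120 possible orderings.
D→V→Y→Z→E→A: 11+31+39+18+9 = 108
D→V→Y→Z→A→E: 11+31+39+27+9 = 117
D→V→Y→E→Z→A: 11+31+27+18+27 = 114
D→V→Y→E→A→Z: 11+31+27+9+27 = 105
D→V→Y→A→Z→E: 11+31+28+27+18 = 115
D→V→Y→A→E→Z: 11+31+28+9+18 = 97
D→V→Z→Y→E→A: 11+17+39+27+9 = 103
D→V→Z→Y→A→E: 11+17+39+28+9 = 104
D→V→Z→E→Y→A: 11+17+18+27+28 = 101
D→V→Z→E→A→Y: 11+17+18+9+28 = 83
D→V→Z→A→Y→E: 11+17+27+28+27 = 110
D→V→Z→A→E→Y: 11+17+27+9+27 = 91
D→V→E→Y→Z→A: 11+5+27+39+27 = 109
D→V→E→Y→A→Z: 11+5+27+28+27 = 98
… (106 more)
D→Y→A→E→V→Z: 20+28+9+5+17 = 79  ← best
The minimum is 79.
One shortest path: D → Y → A → E → V → Z.

79 min — the minimum one-way total.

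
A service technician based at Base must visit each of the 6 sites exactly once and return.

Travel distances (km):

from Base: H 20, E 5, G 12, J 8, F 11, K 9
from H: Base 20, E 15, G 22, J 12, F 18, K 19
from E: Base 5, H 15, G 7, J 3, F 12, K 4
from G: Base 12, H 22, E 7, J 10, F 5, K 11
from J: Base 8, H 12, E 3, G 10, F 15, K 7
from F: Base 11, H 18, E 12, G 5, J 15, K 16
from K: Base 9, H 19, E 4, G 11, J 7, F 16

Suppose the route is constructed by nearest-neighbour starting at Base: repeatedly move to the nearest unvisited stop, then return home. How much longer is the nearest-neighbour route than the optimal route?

The nearest-neighbour route is 6 km longer than optimal.

Base: E=5, J=8, K=9, F=11, G=12, H=20 ⇒ E
E: J=3, K=4, G=7, F=12, H=15 ⇒ J
J: K=7, G=10, H=12, F=15 ⇒ K
K: G=11, F=16, H=19 ⇒ G
G: F=5, H=22 ⇒ F
F: H=18 ⇒ H
NN route Base → E → J → K → G → F → H → Base costs 69.
Optimal: Base → E → G → F → H → J → K → Base costs 63 (by enumerating all 360 distinct tours).
Excess = 69 − 63 = 6.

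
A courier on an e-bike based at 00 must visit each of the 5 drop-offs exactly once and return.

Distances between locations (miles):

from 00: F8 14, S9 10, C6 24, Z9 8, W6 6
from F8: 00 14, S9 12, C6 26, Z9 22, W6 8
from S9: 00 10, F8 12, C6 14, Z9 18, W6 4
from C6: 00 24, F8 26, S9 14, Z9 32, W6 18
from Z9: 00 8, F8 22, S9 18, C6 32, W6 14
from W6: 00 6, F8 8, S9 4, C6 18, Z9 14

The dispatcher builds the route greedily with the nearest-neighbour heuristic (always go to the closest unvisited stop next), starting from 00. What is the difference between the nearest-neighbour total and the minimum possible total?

00: W6=6, Z9=8, S9=10, F8=14, C6=24 ⇒ W6
W6: S9=4, F8=8, Z9=14, C6=18 ⇒ S9
S9: F8=12, C6=14, Z9=18 ⇒ F8
F8: Z9=22, C6=26 ⇒ Z9
Z9: C6=32 ⇒ C6
NN route 00 → W6 → S9 → F8 → Z9 → C6 → 00 costs 100.
Optimal: 00 → F8 → S9 → C6 → W6 → Z9 → 00 costs 80 (by enumerating all 60 distinct tours).
Excess = 100 − 80 = 20.

Excess over optimum: 20 miles.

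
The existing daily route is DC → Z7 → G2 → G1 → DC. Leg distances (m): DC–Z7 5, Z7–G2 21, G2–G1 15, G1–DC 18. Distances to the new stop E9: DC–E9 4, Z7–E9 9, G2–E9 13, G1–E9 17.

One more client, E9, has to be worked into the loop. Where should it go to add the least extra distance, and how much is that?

Insertion cost between consecutive stops i–j is d(i,E9) + d(E9,j) − d(i,j):
  between DC and Z7: 4 + 9 − 5 = 8
  between Z7 and G2: 9 + 13 − 21 = 1
  between G2 and G1: 13 + 17 − 15 = 15
  between G1 and DC: 17 + 4 − 18 = 3
Cheapest insertion is between Z7 and G2, adding 1.
New total = 59 + 1 = 60.

+1 m — insert E9 between Z7 and G2.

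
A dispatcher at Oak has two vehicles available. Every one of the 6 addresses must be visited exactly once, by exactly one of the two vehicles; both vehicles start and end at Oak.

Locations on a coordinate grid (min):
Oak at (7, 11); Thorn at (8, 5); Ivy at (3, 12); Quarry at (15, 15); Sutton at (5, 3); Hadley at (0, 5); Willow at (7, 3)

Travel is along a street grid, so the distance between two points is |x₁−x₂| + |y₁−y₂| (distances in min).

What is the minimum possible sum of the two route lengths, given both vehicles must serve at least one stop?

58 min — the smallest possible combined total.

Try each way of splitting the stops between the two vehicles (each non-empty) and, for each split, find the best tour for each vehicle:
  {Thorn} + {Ivy, Quarry, Sutton, Hadley, Willow}: 14 + 54 = 68
  {Ivy} + {Thorn, Quarry, Sutton, Hadley, Willow}: 10 + 54 = 64
  {Thorn, Ivy} + {Quarry, Sutton, Hadley, Willow}: 24 + 54 = 78
  {Quarry} + {Thorn, Ivy, Sutton, Hadley, Willow}: 24 + 34 = 58
  {Thorn, Quarry} + {Ivy, Sutton, Hadley, Willow}: 36 + 32 = 68
  {Ivy, Quarry} + {Thorn, Sutton, Hadley, Willow}: 32 + 32 = 64
  … (31 splits in total)
Best: vehicle 1 Oak → Quarry → Oak = 24; vehicle 2 Oak → Thorn → Willow → Sutton → Hadley → Ivy → Oak = 34; combined 58.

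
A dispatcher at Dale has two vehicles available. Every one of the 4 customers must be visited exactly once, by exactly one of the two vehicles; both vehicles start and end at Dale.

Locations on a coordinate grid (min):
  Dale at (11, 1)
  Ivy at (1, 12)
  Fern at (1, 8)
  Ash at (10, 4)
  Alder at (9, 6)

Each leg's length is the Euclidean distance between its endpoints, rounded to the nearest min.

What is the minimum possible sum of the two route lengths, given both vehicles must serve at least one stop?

37 min — the smallest possible combined total.

Check every non-empty split of the stops between the two vehicles; for each half take its own optimal tour:
  {Ivy} + {Fern, Ash, Alder}: 30 + 25 = 55
  {Fern} + {Ivy, Ash, Alder}: 24 + 30 = 54
  {Ivy, Fern} + {Ash, Alder}: 31 + 10 = 41
  {Ash} + {Ivy, Fern, Alder}: 6 + 31 = 37
  {Ivy, Ash} + {Fern, Alder}: 30 + 25 = 55
  {Fern, Ash} + {Ivy, Alder}: 25 + 30 = 55
  … (7 splits in total)
Best: vehicle 1 Dale → Ash → Dale = 6; vehicle 2 Dale → Fern → Ivy → Alder → Dale = 31; combined 37.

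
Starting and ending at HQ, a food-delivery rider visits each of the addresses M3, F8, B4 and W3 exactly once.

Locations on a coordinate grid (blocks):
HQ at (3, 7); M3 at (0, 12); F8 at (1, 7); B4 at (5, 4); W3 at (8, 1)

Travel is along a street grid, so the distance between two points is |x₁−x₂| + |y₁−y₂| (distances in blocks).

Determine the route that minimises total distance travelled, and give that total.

There are 12 distinct closed tours to check (reversals are equivalent).
HQ - M3 - F8 - B4 - W3 - HQ: 8+6+7+6+11 = 38
HQ - M3 - F8 - W3 - B4 - HQ: 8+6+13+6+5 = 38
HQ - M3 - B4 - F8 - W3 - HQ: 8+13+7+13+11 = 52
HQ - M3 - B4 - W3 - F8 - HQ: 8+13+6+13+2 = 42
HQ - M3 - W3 - F8 - B4 - HQ: 8+19+13+7+5 = 52
HQ - M3 - W3 - B4 - F8 - HQ: 8+19+6+7+2 = 42
HQ - F8 - M3 - B4 - W3 - HQ: 2+6+13+6+11 = 38
HQ - F8 - M3 - W3 - B4 - HQ: 2+6+19+6+5 = 38
HQ - F8 - B4 - M3 - W3 - HQ: 2+7+13+19+11 = 52
HQ - F8 - W3 - M3 - B4 - HQ: 2+13+19+13+5 = 52
HQ - B4 - M3 - F8 - W3 - HQ: 5+13+6+13+11 = 48
HQ - B4 - F8 - M3 - W3 - HQ: 5+7+6+19+11 = 48
The minimum is 38.
One optimal route: HQ → M3 → F8 → B4 → W3 → HQ (or its reverse).

Shortest round trip = 38 blocks.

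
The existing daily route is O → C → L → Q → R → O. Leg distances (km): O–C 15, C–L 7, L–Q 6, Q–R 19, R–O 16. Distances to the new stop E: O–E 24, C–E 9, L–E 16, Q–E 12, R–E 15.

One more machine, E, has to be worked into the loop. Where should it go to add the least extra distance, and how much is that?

Insertion cost between consecutive stops i–j is d(i,E) + d(E,j) − d(i,j):
  between O and C: 24 + 9 − 15 = 18
  between C and L: 9 + 16 − 7 = 18
  between L and Q: 16 + 12 − 6 = 22
  between Q and R: 12 + 15 − 19 = 8
  between R and O: 15 + 24 − 16 = 23
Cheapest insertion is between Q and R, adding 8.
New total = 63 + 8 = 71.

+8 km — insert E between Q and R.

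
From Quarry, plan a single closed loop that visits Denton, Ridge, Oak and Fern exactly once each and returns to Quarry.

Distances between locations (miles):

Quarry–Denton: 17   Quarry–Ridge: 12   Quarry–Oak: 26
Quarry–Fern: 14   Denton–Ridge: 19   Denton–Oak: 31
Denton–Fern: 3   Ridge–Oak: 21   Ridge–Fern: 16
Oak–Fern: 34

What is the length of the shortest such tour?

Minimum total distance: 81 miles.

Quarry→Denton→Ridge→Oak→Fern→Quarry: 17+19+21+34+14 = 105
Quarry→Denton→Ridge→Fern→Oak→Quarry: 17+19+16+34+26 = 112
Quarry→Denton→Oak→Ridge→Fern→Quarry: 17+31+21+16+14 = 99
Quarry→Denton→Oak→Fern→Ridge→Quarry: 17+31+34+16+12 = 110
Quarry→Denton→Fern→Ridge→Oak→Quarry: 17+3+16+21+26 = 83
Quarry→Denton→Fern→Oak→Ridge→Quarry: 17+3+34+21+12 = 87
Quarry→Ridge→Denton→Oak→Fern→Quarry: 12+19+31+34+14 = 110
Quarry→Ridge→Denton→Fern→Oak→Quarry: 12+19+3+34+26 = 94
Quarry→Ridge→Oak→Denton→Fern→Quarry: 12+21+31+3+14 = 81
Quarry→Ridge→Fern→Denton→Oak→Quarry: 12+16+3+31+26 = 88
Quarry→Oak→Denton→Ridge→Fern→Quarry: 26+31+19+16+14 = 106
Quarry→Oak→Ridge→Denton→Fern→Quarry: 26+21+19+3+14 = 83
The minimum is 81.
One optimal route: Quarry → Ridge → Oak → Denton → Fern → Quarry (or its reverse).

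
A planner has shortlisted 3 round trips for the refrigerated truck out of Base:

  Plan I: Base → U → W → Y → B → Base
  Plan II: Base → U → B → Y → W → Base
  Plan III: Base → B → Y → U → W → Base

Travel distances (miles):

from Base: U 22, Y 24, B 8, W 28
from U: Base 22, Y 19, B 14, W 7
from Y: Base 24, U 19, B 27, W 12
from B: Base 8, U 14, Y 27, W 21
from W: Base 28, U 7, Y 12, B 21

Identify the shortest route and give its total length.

Shortest is Plan I, total 76 miles.

Plan I: 22 + 7 + 12 + 27 + 8 = 76
Plan II: 22 + 14 + 27 + 12 + 28 = 103
Plan III: 8 + 27 + 19 + 7 + 28 = 89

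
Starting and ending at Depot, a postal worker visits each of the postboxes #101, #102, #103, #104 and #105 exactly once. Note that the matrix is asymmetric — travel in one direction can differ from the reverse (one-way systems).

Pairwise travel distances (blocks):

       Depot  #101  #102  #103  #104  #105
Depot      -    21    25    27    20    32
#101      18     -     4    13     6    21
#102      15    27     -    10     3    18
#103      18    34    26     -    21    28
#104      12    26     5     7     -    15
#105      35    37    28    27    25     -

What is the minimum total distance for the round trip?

Minimum total distance: 88 blocks.

Depot → #101 → #102 → #103 → #104 → #105 → Depot: 21+4+10+21+15+35 = 106
Depot → #101 → #102 → #103 → #105 → #104 → Depot: 21+4+10+28+25+12 = 100
Depot → #101 → #102 → #104 → #103 → #105 → Depot: 21+4+3+7+28+35 = 98
Depot → #101 → #102 → #104 → #105 → #103 → Depot: 21+4+3+15+27+18 = 88
Depot → #101 → #102 → #105 → #103 → #104 → Depot: 21+4+18+27+21+12 = 103
Depot → #101 → #102 → #105 → #104 → #103 → Depot: 21+4+18+25+7+18 = 93
Depot → #101 → #103 → #102 → #104 → #105 → Depot: 21+13+26+3+15+35 = 113
Depot → #101 → #103 → #102 → #105 → #104 → Depot: 21+13+26+18+25+12 = 115
Depot → #101 → #103 → #104 → #102 → #105 → Depot: 21+13+21+5+18+35 = 113
Depot → #101 → #103 → #104 → #105 → #102 → Depot: 21+13+21+15+28+15 = 113
Depot → #101 → #103 → #105 → #102 → #104 → Depot: 21+13+28+28+3+12 = 105
Depot → #101 → #103 → #105 → #104 → #102 → Depot: 21+13+28+25+5+15 = 107
Depot → #101 → #104 → #102 → #103 → #105 → Depot: 21+6+5+10+28+35 = 105
Depot → #101 → #104 → #102 → #105 → #103 → Depot: 21+6+5+18+27+18 = 95
… (106 more)
The minimum is 88.
One optimal route: Depot → #101 → #102 → #104 → #105 → #103 → Depot.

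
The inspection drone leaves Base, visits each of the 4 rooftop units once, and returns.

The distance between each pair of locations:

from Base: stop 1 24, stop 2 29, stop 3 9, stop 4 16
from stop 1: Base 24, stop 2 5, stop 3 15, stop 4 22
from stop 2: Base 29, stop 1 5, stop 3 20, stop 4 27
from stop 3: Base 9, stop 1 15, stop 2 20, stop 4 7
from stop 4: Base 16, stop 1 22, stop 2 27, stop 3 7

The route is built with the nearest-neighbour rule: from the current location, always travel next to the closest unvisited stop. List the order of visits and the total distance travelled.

From Base: distances to unvisited — stop 3=9, stop 4=16, stop 1=24, stop 2=29. Nearest is stop 3 (9).
From stop 3: distances to unvisited — stop 4=7, stop 1=15, stop 2=20. Nearest is stop 4 (7).
From stop 4: distances to unvisited — stop 1=22, stop 2=27. Nearest is stop 1 (22).
From stop 1: distances to unvisited — stop 2=5. Nearest is stop 2 (5).
Return stop 2→Base: 29.
Total = 9 + 7 + 22 + 5 + 29 = 72.

72 along Base → stop 3 → stop 4 → stop 1 → stop 2 → Base.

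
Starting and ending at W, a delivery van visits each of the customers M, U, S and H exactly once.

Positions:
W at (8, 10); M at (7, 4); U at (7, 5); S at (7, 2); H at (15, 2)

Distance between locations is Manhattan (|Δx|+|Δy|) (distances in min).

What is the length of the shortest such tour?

There are 12 distinct closed tours to check (reversals are equivalent).
W - M - U - S - H - W: 7+1+3+8+15 = 34
W - M - U - H - S - W: 7+1+11+8+9 = 36
W - M - S - U - H - W: 7+2+3+11+15 = 38
W - M - S - H - U - W: 7+2+8+11+6 = 34
W - M - H - U - S - W: 7+10+11+3+9 = 40
W - M - H - S - U - W: 7+10+8+3+6 = 34
W - U - M - S - H - W: 6+1+2+8+15 = 32
W - U - M - H - S - W: 6+1+10+8+9 = 34
W - U - S - M - H - W: 6+3+2+10+15 = 36
W - U - H - M - S - W: 6+11+10+2+9 = 38
W - S - M - U - H - W: 9+2+1+11+15 = 38
W - S - U - M - H - W: 9+3+1+10+15 = 38
The minimum is 32.
One optimal route: W → U → M → S → H → W (or its reverse).

Shortest round trip = 32 min.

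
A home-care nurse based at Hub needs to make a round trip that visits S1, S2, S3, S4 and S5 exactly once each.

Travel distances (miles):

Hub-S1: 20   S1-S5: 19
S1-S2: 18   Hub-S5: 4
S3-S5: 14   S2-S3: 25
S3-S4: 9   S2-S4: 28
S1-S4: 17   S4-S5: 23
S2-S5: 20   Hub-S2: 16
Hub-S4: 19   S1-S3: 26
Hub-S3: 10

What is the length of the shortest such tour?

Shortest round trip = 78 miles.

There are 60 distinct closed tours to check (reversals are equivalent).
Hub → S1 → S2 → S3 → S4 → S5 → Hub: 20+18+25+9+23+4 = 99
Hub → S1 → S2 → S3 → S5 → S4 → Hub: 20+18+25+14+23+19 = 119
Hub → S1 → S2 → S4 → S3 → S5 → Hub: 20+18+28+9+14+4 = 93
Hub → S1 → S2 → S4 → S5 → S3 → Hub: 20+18+28+23+14+10 = 113
Hub → S1 → S2 → S5 → S3 → S4 → Hub: 20+18+20+14+9+19 = 100
Hub → S1 → S2 → S5 → S4 → S3 → Hub: 20+18+20+23+9+10 = 100
Hub → S1 → S3 → S2 → S4 → S5 → Hub: 20+26+25+28+23+4 = 126
Hub → S1 → S3 → S2 → S5 → S4 → Hub: 20+26+25+20+23+19 = 133
Hub → S1 → S3 → S4 → S2 → S5 → Hub: 20+26+9+28+20+4 = 107
Hub → S1 → S3 → S4 → S5 → S2 → Hub: 20+26+9+23+20+16 = 114
Hub → S1 → S3 → S5 → S2 → S4 → Hub: 20+26+14+20+28+19 = 127
Hub → S1 → S3 → S5 → S4 → S2 → Hub: 20+26+14+23+28+16 = 127
Hub → S1 → S4 → S2 → S3 → S5 → Hub: 20+17+28+25+14+4 = 108
Hub → S1 → S4 → S2 → S5 → S3 → Hub: 20+17+28+20+14+10 = 109
… (46 more)
Hub → S2 → S1 → S4 → S3 → S5 → Hub: 16+18+17+9+14+4 = 78  ← best
The minimum is 78.
One optimal route: Hub → S2 → S1 → S4 → S3 → S5 → Hub (or its reverse).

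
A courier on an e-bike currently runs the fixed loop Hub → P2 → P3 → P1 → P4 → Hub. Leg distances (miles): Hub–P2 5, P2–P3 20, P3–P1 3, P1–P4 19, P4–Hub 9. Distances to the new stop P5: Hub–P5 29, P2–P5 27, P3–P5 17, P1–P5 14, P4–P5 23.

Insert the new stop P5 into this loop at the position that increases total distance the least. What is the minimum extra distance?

Insertion cost between consecutive stops i–j is d(i,P5) + d(P5,j) − d(i,j):
  between Hub and P2: 29 + 27 − 5 = 51
  between P2 and P3: 27 + 17 − 20 = 24
  between P3 and P1: 17 + 14 − 3 = 28
  between P1 and P4: 14 + 23 − 19 = 18
  between P4 and Hub: 23 + 29 − 9 = 43
Cheapest insertion is between P1 and P4, adding 18.
New total = 56 + 18 = 74.

+18 miles — insert P5 between P1 and P4.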